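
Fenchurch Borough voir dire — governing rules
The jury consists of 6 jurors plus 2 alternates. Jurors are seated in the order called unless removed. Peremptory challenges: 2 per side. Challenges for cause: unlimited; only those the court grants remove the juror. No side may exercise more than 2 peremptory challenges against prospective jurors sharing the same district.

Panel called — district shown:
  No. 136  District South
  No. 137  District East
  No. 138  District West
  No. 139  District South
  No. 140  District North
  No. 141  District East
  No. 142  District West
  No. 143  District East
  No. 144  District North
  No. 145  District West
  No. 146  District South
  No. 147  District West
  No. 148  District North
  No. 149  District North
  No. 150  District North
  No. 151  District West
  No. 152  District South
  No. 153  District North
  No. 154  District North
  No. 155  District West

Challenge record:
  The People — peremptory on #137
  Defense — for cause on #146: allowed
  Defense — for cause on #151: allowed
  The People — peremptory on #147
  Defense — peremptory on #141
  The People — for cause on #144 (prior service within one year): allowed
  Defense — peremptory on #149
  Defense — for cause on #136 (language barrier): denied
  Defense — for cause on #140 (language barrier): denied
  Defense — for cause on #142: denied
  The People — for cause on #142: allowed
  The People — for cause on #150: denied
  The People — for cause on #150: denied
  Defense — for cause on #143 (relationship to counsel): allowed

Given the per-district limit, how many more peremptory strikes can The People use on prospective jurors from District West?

0

The People peremptories so far: #137, #147 — 2 of 2 used, 0 left overall.
Against District West: #147 — 1 used; per-district cap 2 leaves 1.
Binding limit: min(0, 1) = 0.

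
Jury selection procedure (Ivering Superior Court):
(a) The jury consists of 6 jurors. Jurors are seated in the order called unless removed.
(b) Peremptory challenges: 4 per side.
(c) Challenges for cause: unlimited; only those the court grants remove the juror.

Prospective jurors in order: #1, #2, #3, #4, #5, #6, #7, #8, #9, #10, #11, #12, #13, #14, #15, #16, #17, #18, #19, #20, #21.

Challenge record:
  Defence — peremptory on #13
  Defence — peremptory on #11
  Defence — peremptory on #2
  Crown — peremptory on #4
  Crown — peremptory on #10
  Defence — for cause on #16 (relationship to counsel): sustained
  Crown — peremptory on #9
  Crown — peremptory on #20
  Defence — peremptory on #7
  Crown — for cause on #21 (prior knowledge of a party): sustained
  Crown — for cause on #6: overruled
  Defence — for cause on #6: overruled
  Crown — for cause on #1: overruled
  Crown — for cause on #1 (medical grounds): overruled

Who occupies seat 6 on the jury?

Removed: #2, #4, #7, #9, #10, #11, #13, #16, #20, #21. (#1, #6 stay — for-cause denied.)
Filling seats in venire order through position 6: #1, #3, #5, #6, #8, #12.
So seat 6 is #12.

12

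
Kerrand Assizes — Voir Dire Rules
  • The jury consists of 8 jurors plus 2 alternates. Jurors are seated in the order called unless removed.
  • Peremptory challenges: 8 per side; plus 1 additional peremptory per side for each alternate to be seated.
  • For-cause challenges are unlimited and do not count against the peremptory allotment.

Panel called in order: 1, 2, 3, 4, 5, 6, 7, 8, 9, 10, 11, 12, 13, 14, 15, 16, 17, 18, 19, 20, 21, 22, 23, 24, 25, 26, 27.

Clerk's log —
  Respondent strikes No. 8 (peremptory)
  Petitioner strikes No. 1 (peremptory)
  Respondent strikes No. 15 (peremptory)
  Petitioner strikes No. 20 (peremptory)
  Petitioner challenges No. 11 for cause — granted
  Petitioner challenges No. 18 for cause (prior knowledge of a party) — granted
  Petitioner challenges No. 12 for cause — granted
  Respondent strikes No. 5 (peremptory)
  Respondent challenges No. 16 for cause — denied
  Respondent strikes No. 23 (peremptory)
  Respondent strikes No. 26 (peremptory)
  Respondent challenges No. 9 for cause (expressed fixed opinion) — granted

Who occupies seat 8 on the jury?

14

Removed: #1, #5, #8, #9, #11, #12, #15, #18, #20, #23, #26. (#16 stays — for-cause denied.)
Seating in order: seats 1–8 → #2, #3, #4, #6, #7, #10, #13, #14; alternates → #16, #17.
So seat 8 is #14.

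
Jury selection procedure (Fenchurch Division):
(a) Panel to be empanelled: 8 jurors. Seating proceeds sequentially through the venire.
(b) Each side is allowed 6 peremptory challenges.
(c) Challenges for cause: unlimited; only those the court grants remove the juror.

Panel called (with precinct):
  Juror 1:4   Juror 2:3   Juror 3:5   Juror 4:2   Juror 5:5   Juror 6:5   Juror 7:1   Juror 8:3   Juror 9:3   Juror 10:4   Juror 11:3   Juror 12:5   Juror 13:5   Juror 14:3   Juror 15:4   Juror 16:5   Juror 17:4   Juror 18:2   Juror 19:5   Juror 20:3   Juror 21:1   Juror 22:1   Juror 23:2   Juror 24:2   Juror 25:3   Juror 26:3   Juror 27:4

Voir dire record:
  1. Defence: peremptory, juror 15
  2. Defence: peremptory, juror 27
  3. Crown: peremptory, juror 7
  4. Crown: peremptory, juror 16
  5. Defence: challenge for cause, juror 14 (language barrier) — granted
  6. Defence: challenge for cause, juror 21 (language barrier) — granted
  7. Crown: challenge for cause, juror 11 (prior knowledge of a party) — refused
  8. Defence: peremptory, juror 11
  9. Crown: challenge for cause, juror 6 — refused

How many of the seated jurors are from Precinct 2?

1

Removed: #7, #11, #14, #15, #16, #21, #27.
Seated jurors 1–8: #1, #2, #3, #4, #5, #6, #8, #9.
Of those, in Precinct 2: #4 → 1.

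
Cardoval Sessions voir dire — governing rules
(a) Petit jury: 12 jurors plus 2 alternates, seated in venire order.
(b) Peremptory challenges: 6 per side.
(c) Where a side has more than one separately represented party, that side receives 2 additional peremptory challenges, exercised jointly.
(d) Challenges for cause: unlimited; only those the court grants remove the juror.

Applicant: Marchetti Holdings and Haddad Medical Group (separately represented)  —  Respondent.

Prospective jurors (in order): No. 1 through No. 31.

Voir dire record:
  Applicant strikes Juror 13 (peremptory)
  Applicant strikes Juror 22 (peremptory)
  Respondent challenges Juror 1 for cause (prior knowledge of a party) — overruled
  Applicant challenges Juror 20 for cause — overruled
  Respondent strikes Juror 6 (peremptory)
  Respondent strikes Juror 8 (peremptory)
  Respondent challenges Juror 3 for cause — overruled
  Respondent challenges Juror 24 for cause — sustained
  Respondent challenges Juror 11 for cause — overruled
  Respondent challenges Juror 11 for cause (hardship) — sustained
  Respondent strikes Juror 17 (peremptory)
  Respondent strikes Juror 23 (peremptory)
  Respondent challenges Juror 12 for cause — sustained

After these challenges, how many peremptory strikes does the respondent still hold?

2

Respondent allotment: 6.
Respondent peremptories used: #6, #8, #17, #23 — 4 (for-cause on #1, #3, #24, #11, #11, #12 don't count).
Remaining: 6 − 4 = 2.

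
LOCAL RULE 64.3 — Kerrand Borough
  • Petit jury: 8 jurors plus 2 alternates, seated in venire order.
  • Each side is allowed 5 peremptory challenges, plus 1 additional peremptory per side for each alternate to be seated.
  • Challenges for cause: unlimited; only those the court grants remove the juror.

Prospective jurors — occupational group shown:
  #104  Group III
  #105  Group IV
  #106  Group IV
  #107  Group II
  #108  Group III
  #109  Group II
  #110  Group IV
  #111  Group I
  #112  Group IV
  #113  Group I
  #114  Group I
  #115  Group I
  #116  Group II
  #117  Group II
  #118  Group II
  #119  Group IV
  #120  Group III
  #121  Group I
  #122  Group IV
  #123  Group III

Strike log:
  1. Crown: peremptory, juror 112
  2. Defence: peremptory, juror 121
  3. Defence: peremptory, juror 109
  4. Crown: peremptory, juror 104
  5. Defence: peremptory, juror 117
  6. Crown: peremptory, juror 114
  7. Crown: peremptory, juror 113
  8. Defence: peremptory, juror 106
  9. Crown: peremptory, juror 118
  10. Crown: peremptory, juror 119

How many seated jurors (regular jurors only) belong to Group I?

2

Removed: #104, #106, #109, #112, #113, #114, #117, #118, #119, #121.
Seated jurors 1–8: #105, #107, #108, #110, #111, #115, #116, #120 (alternates #122, #123 not counted).
Of those, in Group I: #111, #115 → 2.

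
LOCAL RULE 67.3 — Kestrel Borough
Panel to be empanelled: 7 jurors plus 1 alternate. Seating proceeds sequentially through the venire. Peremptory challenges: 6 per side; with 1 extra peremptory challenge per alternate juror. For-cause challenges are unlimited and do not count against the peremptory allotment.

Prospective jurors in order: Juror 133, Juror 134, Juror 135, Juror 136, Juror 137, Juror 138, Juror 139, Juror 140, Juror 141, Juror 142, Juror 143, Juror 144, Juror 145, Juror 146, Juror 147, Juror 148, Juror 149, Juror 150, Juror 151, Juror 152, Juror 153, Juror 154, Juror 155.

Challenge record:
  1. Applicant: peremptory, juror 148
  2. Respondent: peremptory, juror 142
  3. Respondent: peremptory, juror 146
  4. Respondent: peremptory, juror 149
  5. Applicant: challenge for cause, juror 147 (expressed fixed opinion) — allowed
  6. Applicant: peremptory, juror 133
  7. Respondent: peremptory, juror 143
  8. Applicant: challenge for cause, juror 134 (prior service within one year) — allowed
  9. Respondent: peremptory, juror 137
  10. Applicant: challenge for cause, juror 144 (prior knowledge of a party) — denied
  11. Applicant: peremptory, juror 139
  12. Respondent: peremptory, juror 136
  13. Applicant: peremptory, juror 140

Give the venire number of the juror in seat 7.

Removed: #133, #134, #136, #137, #139, #140, #142, #143, #146, #147, #148, #149. (#144 stays — for-cause denied.)
Seating in order: seats 1–7 → #135, #138, #141, #144, #145, #150, #151; alternates → #152.
So seat 7 is #151.

151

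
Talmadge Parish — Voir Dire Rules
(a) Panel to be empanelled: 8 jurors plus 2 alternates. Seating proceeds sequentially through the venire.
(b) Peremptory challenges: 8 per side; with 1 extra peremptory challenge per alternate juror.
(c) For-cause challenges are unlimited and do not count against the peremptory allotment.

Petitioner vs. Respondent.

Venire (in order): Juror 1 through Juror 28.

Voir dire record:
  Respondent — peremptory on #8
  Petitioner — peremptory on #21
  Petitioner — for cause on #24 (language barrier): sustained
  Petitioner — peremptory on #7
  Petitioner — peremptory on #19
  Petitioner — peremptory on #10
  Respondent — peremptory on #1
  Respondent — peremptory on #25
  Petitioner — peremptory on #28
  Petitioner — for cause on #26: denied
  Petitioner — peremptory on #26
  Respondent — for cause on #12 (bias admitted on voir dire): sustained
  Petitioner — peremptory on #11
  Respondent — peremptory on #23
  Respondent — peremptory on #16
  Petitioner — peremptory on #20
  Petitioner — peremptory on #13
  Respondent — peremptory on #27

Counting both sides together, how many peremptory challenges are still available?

5

Petitioner allotment: 8 base + 1 × 2 alternates = 10. Respondent allotment: 8 base + 1 × 2 alternates = 10.
Petitioner peremptories used: #21, #7, #19, #10, #28, #26, #11, #20, #13 — 9 (for-cause on #24, #26 don't count).
Respondent peremptories used: #8, #1, #25, #23, #16, #27 — 6 (the for-cause on #12 doesn't count).
Remaining: (10 − 9) + (10 − 6) = 5.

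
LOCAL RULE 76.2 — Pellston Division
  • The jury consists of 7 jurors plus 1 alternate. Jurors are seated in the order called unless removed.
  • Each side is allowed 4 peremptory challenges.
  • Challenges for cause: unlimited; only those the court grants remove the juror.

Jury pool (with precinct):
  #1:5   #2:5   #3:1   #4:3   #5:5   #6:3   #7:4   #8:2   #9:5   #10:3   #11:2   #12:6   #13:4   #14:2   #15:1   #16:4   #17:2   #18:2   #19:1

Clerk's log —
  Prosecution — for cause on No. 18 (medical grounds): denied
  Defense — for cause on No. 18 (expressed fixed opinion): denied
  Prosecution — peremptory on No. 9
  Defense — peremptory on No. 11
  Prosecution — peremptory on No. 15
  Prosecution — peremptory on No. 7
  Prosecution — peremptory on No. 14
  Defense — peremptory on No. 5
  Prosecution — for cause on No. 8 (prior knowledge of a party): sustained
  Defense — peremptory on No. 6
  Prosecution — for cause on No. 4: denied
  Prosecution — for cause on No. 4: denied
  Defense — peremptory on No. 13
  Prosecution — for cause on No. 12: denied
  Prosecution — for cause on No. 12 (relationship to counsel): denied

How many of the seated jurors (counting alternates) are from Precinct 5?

Removed: #5, #6, #7, #8, #9, #11, #13, #14, #15.
Seated (8 incl. alternates): #1, #2, #3, #4, #10, #12, #16, #17.
Of those, in Precinct 5: #1, #2 → 2.

2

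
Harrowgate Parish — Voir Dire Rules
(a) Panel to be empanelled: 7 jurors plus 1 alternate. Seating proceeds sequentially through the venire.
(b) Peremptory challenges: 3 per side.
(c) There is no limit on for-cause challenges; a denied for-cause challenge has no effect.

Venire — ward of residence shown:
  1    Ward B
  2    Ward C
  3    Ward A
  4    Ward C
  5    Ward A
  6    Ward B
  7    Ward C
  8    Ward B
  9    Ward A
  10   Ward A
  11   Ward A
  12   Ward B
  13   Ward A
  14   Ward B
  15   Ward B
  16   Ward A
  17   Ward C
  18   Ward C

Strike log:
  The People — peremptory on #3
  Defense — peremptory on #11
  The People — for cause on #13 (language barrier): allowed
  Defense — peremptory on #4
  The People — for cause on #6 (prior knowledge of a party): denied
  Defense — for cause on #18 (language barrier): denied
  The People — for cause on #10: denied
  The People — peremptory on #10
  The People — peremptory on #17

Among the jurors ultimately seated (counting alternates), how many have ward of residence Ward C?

Removed: #3, #4, #10, #11, #13, #17.
Seated (8 incl. alternates): #1, #2, #5, #6, #7, #8, #9, #12.
Of those, in Ward C: #2, #7 → 2.

2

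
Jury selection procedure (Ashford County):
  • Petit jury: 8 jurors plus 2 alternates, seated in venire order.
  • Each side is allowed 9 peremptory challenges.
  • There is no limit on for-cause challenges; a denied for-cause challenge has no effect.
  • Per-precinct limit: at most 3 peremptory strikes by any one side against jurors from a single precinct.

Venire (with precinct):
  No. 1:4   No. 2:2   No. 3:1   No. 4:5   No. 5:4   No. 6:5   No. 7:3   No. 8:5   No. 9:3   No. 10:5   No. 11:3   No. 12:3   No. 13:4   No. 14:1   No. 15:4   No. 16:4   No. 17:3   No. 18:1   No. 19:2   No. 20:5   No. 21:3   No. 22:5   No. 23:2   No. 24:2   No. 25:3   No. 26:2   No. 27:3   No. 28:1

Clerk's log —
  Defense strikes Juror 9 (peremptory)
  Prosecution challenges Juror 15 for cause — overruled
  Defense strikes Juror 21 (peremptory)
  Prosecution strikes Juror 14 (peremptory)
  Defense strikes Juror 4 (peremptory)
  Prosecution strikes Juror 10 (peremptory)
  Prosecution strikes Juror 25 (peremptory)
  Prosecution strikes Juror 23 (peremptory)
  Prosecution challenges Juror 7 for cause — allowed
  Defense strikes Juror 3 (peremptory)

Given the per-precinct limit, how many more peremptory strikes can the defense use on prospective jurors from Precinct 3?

Defense peremptories so far: #9, #21, #4, #3 — 4 of 9 used, 5 left overall.
Against Precinct 3: #9, #21 — 2 used; per-precinct cap 3 leaves 1.
Binding limit: min(5, 1) = 1.

1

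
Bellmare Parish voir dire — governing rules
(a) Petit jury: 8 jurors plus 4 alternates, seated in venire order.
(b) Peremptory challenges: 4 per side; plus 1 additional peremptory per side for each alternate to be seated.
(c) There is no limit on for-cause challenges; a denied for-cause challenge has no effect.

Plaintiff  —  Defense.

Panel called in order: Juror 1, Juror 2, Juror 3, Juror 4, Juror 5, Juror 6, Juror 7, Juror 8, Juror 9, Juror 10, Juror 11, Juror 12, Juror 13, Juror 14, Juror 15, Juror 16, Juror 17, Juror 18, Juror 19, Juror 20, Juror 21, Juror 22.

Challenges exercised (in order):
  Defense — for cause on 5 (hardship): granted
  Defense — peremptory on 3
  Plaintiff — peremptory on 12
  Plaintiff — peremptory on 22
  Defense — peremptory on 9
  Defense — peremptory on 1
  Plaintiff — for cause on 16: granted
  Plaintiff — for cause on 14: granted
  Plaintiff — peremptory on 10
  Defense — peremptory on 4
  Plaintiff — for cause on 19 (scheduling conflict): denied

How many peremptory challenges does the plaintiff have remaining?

5

Plaintiff allotment: 4 base + 1 × 4 alternates = 8.
Plaintiff peremptories used: #12, #22, #10 — 3 (for-cause on #16, #14, #19 don't count).
Remaining: 8 − 3 = 5.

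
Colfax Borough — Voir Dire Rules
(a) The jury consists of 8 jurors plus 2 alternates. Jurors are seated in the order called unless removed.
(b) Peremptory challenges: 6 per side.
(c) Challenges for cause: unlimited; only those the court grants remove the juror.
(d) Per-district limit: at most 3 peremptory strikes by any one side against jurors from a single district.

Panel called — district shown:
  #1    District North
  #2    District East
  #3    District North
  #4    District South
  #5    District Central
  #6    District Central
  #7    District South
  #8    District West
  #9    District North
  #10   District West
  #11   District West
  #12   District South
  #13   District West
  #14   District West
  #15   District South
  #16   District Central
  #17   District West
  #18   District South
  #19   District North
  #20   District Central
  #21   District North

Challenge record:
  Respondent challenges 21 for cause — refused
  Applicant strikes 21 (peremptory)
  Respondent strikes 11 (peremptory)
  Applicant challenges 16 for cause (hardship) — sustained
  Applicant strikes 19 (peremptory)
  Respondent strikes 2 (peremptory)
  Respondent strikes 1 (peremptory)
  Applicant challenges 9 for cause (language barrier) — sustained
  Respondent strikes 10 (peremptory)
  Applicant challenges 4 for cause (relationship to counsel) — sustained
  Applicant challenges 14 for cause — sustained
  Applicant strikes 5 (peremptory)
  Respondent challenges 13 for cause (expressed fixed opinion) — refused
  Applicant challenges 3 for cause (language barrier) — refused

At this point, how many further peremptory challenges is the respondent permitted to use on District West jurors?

1

Respondent peremptories so far: #11, #2, #1, #10 — 4 of 6 used, 2 left overall.
Against District West: #11, #10 — 2 used; per-district cap 3 leaves 1.
Binding limit: min(2, 1) = 1.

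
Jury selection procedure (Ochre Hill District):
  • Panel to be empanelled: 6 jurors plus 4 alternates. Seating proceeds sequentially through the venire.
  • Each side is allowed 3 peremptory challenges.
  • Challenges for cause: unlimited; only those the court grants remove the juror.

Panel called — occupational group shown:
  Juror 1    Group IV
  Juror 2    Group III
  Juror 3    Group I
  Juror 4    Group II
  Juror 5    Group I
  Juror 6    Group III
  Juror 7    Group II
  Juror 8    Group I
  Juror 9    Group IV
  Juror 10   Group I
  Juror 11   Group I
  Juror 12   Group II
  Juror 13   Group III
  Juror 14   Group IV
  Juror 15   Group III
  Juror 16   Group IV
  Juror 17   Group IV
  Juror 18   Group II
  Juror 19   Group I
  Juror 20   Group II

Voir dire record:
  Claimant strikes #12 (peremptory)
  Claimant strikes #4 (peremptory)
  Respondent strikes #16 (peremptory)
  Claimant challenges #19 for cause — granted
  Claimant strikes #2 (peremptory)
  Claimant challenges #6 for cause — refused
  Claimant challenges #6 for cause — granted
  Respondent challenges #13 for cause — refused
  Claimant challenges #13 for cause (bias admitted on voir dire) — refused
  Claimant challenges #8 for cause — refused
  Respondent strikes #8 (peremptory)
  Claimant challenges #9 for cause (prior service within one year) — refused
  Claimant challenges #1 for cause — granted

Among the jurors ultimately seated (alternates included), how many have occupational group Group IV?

Removed: #1, #2, #4, #6, #8, #12, #16, #19.
Seated (10 incl. alternates): #3, #5, #7, #9, #10, #11, #13, #14, #15, #17.
Of those, in Group IV: #9, #14, #17 → 3.

3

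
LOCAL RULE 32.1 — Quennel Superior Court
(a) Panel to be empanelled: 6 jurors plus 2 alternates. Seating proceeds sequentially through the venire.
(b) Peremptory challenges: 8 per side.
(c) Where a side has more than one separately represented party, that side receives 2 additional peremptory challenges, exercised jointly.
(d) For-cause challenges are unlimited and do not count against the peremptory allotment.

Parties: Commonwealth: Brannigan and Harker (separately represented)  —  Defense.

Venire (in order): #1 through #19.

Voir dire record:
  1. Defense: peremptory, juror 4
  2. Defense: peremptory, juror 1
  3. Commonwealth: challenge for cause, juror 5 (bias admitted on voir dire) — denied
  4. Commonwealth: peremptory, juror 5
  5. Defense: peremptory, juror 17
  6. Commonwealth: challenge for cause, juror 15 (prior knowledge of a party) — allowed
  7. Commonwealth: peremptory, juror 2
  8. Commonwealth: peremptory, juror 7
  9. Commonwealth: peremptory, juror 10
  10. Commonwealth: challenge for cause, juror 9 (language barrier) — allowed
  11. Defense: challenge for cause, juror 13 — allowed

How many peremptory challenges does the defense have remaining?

5

Defense allotment: 8.
Defense peremptories used: #4, #1, #17 — 3 (the for-cause on #13 doesn't count).
Remaining: 8 − 3 = 5.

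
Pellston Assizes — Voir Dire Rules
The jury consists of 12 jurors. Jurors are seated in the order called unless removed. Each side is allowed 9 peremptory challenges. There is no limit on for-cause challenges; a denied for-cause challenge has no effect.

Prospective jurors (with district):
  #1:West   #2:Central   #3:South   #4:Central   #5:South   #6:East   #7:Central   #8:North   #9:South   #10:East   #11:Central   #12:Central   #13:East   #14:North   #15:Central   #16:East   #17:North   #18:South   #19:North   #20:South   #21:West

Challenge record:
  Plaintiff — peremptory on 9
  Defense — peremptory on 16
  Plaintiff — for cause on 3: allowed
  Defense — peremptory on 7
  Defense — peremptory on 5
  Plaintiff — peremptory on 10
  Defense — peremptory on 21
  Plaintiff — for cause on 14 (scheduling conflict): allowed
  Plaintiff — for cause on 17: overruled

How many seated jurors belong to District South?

Removed: #3, #5, #7, #9, #10, #14, #16, #21.
Seated jurors 1–12: #1, #2, #4, #6, #8, #11, #12, #13, #15, #17, #18, #19.
Of those, in District South: #18 → 1.

1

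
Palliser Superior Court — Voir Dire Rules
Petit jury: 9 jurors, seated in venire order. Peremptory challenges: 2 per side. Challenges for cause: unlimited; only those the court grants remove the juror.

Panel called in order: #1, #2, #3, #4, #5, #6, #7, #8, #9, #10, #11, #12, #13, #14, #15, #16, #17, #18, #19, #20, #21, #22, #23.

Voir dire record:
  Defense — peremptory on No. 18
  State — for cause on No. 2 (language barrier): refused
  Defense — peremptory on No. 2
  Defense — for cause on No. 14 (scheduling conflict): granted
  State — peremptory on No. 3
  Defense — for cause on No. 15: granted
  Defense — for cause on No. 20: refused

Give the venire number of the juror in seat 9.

Removed: #2, #3, #14, #15, #18. (#20 stays — for-cause denied.)
Filling seats in venire order through position 9: #1, #4, #5, #6, #7, #8, #9, #10, #11.
So seat 9 is #11.

11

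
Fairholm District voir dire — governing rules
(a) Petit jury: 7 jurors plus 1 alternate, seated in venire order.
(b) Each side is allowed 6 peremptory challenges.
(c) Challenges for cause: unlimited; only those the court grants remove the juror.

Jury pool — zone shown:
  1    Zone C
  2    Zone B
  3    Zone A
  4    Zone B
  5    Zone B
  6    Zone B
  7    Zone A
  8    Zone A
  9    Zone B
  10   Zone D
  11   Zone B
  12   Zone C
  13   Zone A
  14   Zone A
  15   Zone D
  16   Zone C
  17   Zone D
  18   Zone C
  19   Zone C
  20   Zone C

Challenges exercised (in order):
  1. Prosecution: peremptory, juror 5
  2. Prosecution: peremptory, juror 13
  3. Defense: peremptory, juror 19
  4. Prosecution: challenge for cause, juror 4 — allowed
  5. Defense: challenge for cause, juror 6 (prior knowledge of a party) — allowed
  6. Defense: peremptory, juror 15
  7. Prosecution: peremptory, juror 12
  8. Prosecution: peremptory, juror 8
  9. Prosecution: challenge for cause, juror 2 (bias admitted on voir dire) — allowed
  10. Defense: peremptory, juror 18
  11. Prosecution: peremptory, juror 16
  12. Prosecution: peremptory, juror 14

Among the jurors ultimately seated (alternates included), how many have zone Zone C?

Removed: #2, #4, #5, #6, #8, #12, #13, #14, #15, #16, #18, #19.
Seated (8 incl. alternates): #1, #3, #7, #9, #10, #11, #17, #20.
Of those, in Zone C: #1, #20 → 2.

2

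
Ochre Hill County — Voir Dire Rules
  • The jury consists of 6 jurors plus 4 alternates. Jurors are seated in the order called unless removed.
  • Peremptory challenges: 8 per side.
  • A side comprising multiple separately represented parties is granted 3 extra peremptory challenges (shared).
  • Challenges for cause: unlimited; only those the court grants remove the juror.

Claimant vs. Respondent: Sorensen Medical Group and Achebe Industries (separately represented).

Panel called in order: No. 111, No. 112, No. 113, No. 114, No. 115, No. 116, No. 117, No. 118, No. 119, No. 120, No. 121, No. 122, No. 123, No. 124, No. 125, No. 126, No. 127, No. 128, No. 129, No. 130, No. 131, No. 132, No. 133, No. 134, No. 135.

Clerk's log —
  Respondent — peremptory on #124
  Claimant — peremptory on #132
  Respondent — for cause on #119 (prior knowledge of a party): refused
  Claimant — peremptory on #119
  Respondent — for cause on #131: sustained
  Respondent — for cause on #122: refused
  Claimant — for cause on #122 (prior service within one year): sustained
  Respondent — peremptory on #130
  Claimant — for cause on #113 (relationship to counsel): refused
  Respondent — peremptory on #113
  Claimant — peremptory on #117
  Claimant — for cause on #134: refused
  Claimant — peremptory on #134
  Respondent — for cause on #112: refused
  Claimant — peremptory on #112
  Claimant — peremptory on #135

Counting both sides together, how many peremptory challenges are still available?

10

Claimant allotment: 8. Respondent allotment: 8 base + 3 multi-party = 11.
Claimant peremptories used: #132, #119, #117, #134, #112, #135 — 6 (for-cause on #122, #113, #134 don't count).
Respondent peremptories used: #124, #130, #113 — 3 (for-cause on #119, #131, #122, #112 don't count).
Remaining: (8 − 6) + (11 − 3) = 10.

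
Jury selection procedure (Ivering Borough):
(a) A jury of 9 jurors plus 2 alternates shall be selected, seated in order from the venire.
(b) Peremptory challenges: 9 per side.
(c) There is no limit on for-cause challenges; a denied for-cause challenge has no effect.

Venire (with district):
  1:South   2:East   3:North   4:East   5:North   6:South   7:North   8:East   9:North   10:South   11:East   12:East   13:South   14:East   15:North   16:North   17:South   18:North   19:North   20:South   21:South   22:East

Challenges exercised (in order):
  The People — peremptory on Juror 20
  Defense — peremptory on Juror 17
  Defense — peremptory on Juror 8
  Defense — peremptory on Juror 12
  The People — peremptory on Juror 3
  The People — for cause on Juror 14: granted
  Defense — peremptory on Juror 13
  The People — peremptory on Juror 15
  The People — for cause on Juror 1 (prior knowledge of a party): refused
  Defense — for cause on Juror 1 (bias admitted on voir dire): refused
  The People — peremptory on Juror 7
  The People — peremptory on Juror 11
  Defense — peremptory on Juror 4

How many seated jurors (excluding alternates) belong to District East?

1

Removed: #3, #4, #7, #8, #11, #12, #13, #14, #15, #17, #20.
Seated jurors 1–9: #1, #2, #5, #6, #9, #10, #16, #18, #19 (alternates #21, #22 not counted).
Of those, in District East: #2 → 1.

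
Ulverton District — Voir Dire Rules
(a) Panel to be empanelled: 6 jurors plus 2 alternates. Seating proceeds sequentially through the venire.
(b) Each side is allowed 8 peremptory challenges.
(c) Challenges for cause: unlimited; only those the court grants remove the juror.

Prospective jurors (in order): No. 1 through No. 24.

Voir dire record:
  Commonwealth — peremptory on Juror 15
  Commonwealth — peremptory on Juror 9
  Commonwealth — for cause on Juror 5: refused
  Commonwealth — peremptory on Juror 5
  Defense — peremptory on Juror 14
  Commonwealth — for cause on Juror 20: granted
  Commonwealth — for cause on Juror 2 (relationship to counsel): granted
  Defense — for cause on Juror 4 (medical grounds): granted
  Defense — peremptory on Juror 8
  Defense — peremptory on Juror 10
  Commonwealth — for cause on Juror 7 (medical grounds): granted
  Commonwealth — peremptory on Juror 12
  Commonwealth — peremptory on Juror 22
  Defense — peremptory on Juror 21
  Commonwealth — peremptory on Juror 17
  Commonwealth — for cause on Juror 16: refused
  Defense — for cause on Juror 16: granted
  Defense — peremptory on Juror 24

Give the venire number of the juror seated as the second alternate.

23

Removed: #2, #4, #5, #7, #8, #9, #10, #12, #14, #15, #16, #17, #20, #21, #22, #24.
Seating in order: seats 1–6 → #1, #3, #6, #11, #13, #18; alternates → #19, #23.
So alternate 2 is #23.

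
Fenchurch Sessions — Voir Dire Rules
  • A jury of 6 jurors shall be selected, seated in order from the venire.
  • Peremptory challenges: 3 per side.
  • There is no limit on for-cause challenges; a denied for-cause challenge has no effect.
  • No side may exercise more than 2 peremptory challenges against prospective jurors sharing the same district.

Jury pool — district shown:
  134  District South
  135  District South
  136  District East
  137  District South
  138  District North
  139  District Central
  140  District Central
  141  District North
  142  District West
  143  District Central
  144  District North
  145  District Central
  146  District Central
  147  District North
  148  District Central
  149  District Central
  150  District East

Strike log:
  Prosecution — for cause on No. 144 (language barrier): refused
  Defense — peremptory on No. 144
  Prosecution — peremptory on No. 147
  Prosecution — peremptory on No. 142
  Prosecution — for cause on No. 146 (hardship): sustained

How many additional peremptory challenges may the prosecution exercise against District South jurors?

Prosecution peremptories so far: #147, #142 — 2 of 3 used, 1 left overall.
Against District South: none yet — per-district cap 2 leaves 2.
Binding limit: min(1, 2) = 1.

1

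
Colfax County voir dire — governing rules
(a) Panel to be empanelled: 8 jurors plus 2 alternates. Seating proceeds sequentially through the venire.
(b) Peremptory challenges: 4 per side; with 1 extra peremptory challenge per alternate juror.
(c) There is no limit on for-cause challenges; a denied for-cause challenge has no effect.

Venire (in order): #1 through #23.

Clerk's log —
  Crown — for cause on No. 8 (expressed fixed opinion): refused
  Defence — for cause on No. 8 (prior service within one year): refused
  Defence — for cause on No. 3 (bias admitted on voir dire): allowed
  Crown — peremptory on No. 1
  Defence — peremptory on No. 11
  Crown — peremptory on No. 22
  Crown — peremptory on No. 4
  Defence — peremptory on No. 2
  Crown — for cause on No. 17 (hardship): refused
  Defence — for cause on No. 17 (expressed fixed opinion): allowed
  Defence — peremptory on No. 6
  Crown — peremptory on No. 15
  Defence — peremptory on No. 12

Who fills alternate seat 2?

Removed: #1, #2, #3, #4, #6, #11, #12, #15, #17, #22. (#8 stays — for-cause denied.)
Seating in order: seats 1–8 → #5, #7, #8, #9, #10, #13, #14, #16; alternates → #18, #19.
So alternate 2 is #19.

19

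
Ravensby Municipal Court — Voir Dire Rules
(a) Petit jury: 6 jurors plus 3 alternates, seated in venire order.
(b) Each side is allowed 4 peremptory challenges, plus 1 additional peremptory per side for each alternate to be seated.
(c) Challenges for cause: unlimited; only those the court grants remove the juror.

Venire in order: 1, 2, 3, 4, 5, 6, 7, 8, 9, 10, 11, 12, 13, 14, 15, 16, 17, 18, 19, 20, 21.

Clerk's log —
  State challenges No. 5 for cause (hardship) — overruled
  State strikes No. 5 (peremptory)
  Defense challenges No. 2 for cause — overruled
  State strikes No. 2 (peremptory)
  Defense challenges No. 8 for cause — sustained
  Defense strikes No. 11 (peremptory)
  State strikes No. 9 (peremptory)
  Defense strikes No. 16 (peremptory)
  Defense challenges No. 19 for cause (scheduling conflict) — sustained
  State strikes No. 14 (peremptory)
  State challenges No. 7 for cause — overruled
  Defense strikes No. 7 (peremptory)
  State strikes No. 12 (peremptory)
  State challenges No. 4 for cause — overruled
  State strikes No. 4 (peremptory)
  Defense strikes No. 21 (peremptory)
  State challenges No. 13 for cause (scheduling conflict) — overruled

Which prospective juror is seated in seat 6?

Removed: #2, #4, #5, #7, #8, #9, #11, #12, #14, #16, #19, #21. (#13 stays — for-cause denied.)
Filling seats in venire order through position 6: #1, #3, #6, #10, #13, #15.
So seat 6 is #15.

15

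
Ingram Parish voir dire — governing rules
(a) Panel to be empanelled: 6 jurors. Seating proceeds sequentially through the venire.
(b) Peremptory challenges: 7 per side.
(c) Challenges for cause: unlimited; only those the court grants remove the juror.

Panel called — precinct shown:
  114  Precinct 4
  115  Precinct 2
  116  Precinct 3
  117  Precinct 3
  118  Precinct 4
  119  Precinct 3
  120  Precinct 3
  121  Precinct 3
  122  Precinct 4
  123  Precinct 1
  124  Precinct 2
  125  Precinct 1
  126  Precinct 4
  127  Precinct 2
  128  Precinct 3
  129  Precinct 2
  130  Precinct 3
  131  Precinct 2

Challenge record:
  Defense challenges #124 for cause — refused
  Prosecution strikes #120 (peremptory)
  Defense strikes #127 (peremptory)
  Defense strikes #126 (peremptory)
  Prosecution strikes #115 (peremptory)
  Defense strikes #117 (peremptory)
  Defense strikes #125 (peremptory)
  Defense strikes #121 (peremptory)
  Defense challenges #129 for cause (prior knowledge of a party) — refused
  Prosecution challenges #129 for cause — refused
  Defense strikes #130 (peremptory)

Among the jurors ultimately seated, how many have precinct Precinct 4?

Removed: #115, #117, #120, #121, #125, #126, #127, #130.
Seated jurors 1–6: #114, #116, #118, #119, #122, #123.
Of those, in Precinct 4: #114, #118, #122 → 3.

3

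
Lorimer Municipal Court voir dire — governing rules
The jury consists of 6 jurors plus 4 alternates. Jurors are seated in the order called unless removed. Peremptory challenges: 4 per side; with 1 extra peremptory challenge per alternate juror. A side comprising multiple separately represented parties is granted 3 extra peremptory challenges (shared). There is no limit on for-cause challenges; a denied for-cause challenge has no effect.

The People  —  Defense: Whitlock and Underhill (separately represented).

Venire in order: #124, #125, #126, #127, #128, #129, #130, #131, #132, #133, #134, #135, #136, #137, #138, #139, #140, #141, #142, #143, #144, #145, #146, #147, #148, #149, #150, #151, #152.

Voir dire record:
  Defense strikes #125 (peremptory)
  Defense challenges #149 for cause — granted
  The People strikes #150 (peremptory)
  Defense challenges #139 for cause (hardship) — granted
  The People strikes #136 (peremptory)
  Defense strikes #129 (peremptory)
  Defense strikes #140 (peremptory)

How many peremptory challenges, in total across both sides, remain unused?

The People allotment: 4 base + 1 × 4 alternates = 8. Defense allotment: 4 base + 1 × 4 alternates + 3 multi-party = 11.
The People peremptories used: #150, #136 — 2.
Defense peremptories used: #125, #129, #140 — 3 (for-cause on #149, #139 don't count).
Remaining: (8 − 2) + (11 − 3) = 14.

14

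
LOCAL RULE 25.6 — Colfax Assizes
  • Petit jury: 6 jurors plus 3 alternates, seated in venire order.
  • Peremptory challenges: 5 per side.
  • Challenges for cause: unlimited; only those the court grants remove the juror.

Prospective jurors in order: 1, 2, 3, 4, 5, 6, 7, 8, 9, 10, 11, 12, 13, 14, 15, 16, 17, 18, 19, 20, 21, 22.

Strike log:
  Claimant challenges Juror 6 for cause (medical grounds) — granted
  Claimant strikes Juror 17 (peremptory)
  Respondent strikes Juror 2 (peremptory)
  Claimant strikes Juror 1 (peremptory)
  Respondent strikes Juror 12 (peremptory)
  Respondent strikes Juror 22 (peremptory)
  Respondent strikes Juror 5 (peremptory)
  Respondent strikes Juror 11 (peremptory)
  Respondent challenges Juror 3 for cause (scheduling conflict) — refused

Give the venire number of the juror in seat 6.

10

Removed: #1, #2, #5, #6, #11, #12, #17, #22. (#3 stays — for-cause denied.)
Seating in order: seats 1–6 → #3, #4, #7, #8, #9, #10; alternates → #13, #14, #15.
So seat 6 is #10.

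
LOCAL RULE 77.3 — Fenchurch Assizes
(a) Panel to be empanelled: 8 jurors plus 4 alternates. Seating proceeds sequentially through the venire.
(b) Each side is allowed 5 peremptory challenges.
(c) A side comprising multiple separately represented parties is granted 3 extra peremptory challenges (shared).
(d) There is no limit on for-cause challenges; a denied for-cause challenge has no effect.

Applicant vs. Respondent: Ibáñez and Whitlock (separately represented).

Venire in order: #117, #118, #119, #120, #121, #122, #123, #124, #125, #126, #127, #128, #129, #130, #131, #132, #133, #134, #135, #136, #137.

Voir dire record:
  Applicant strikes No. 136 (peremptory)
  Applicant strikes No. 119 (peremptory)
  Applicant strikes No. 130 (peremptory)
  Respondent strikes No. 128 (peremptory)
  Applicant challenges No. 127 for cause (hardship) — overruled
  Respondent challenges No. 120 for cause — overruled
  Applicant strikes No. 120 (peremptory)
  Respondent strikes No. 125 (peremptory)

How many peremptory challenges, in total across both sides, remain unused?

7

Applicant allotment: 5. Respondent allotment: 5 base + 3 multi-party = 8.
Applicant peremptories used: #136, #119, #130, #120 — 4 (the for-cause on #127 doesn't count).
Respondent peremptories used: #128, #125 — 2 (the for-cause on #120 doesn't count).
Remaining: (5 − 4) + (8 − 2) = 7.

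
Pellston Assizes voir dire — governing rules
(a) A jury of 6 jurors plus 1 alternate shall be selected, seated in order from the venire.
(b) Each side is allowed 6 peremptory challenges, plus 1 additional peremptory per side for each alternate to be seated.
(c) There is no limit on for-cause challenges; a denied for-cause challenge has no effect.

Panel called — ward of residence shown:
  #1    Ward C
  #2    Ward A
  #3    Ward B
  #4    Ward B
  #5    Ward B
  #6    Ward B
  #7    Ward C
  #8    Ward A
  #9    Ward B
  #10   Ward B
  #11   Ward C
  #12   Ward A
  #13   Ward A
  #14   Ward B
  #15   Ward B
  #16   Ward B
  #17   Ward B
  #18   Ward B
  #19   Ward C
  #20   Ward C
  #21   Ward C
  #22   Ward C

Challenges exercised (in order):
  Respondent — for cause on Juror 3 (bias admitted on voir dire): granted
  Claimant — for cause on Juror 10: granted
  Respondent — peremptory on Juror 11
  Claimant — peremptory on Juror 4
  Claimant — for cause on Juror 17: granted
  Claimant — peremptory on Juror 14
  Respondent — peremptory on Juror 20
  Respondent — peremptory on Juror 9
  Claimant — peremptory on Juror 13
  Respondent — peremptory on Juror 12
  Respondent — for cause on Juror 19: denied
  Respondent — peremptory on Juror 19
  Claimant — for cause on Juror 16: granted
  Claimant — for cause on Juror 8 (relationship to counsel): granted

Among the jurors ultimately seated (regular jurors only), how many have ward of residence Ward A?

Removed: #3, #4, #8, #9, #10, #11, #12, #13, #14, #16, #17, #19, #20.
Seated jurors 1–6: #1, #2, #5, #6, #7, #15 (alternates #18 not counted).
Of those, in Ward A: #2 → 1.

1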